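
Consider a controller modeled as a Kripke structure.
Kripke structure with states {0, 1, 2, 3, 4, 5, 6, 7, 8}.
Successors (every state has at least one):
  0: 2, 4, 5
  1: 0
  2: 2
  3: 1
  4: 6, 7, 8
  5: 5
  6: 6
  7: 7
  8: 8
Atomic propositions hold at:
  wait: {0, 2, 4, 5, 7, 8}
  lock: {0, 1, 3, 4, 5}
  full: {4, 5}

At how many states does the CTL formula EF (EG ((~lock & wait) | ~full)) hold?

8

Sat(~lock) = {2, 6, 7, 8}
Sat(~lock & wait) = {2, 7, 8}
Sat(~full) = {0, 1, 2, 3, 6, 7, 8}
Sat((~lock & wait) | ~full) = {0, 1, 2, 3, 6, 7, 8}
EG ((~lock & wait) | ~full): greatest fixpoint, start Z0 = {0, 1, 2, 3, 6, 7, 8}, keep only states in Sat with some successor in Z. Already a fixed point.
Sat(EG ((~lock & wait) | ~full)) = {0, 1, 2, 3, 6, 7, 8}
EF (EG ((~lock & wait) | ~full)): least fixpoint, start Z0 = {0, 1, 2, 3, 6, 7, 8}, add states with some successor in Z. Z1 = {0, 1, 2, 3, 4, 6, 7, 8}; fixed.
Sat(EF (EG ((~lock & wait) | ~full))) = {0, 1, 2, 3, 4, 6, 7, 8}
|Sat(EF (EG ((~lock & wait) | ~full)))| = |{0, 1, 2, 3, 4, 6, 7, 8}| = 8.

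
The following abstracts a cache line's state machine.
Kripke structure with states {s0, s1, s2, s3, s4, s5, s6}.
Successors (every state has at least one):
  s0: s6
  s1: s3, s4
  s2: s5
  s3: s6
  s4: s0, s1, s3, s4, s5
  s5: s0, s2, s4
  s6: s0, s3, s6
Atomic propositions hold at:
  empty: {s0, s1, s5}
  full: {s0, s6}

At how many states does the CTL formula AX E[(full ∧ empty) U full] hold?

Sat(full ∧ empty) = {s0}
E[(full ∧ empty) U full]: least fixpoint, start Z0 = Sat(full) = {s0, s6}, add states in Sat(full ∧ empty) with some successor in Z. Already a fixed point.
Sat(E[(full ∧ empty) U full]) = {s0, s6}
Sat(AX E[(full ∧ empty) U full]) = {s : every successor in {s0, s6}} = {s0, s3}
|Sat(AX E[(full ∧ empty) U full])| = |{s0, s3}| = 2.

2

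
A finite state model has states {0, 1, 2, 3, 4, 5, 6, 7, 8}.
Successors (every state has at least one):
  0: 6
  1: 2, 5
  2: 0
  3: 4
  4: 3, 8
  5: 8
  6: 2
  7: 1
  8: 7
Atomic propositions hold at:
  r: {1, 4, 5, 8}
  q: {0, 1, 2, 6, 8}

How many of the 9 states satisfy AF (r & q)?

4

Sat(r & q) = {1, 8}
AF (r & q): least fixpoint, start Z0 = {1, 8}, add states with every successor in Z. Z1 = {1, 5, 7, 8}; fixed.
Sat(AF (r & q)) = {1, 5, 7, 8}
|Sat(AF (r & q))| = |{1, 5, 7, 8}| = 4.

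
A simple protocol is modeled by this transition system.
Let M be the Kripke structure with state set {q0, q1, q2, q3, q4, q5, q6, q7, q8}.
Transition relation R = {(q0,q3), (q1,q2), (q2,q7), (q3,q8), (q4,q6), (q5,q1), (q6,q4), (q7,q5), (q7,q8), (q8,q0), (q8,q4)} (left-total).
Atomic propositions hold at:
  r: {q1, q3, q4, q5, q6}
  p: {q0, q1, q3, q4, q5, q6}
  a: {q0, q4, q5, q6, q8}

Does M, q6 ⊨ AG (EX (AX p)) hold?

Sat(AX p) = {s : every successor in {q0, q1, q3, q4, q5, q6}} = {q0, q4, q5, q6, q8}
Sat(EX (AX p)) = {s : some successor in {q0, q4, q5, q6, q8}} = {q3, q4, q6, q7, q8}
AG (EX (AX p)): greatest fixpoint, start Z0 = {q3, q4, q6, q7, q8}, keep only states in Sat with every successor in Z. Z1 = {q3, q4, q6}; Z2 = {q4, q6}; fixed.
Sat(AG (EX (AX p))) = {q4, q6}
q6 ∈ Sat(AG (EX (AX p))) = {q4, q6}, so the formula holds at q6.

Yes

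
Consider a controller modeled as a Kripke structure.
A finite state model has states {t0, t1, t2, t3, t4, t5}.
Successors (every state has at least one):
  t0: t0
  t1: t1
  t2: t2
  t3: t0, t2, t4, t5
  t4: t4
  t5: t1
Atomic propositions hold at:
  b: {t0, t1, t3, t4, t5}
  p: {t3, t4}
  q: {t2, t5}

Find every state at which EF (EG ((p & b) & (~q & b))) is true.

{t3, t4}

Sat(p & b) = {t3, t4}
Sat(~q) = {t0, t1, t3, t4}
Sat(~q & b) = {t0, t1, t3, t4}
Sat((p & b) & (~q & b)) = {t3, t4}
EG ((p & b) & (~q & b)): greatest fixpoint, start Z0 = {t3, t4}, keep only states in Sat with some successor in Z. Already a fixed point.
Sat(EG ((p & b) & (~q & b))) = {t3, t4}
EF (EG ((p & b) & (~q & b))): least fixpoint, start Z0 = {t3, t4}, add states with some successor in Z. Already a fixed point.
Sat(EF (EG ((p & b) & (~q & b)))) = {t3, t4}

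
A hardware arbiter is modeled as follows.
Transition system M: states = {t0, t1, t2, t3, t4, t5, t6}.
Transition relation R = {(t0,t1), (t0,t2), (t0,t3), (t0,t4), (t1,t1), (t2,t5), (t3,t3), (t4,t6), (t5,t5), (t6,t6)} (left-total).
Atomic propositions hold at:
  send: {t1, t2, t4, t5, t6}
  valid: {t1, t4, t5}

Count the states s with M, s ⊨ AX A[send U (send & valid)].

3

Sat(send & valid) = {t1, t4, t5}
A[send U (send & valid)]: least fixpoint, start Z0 = Sat((send & valid)) = {t1, t4, t5}, add states in Sat(send) with every successor in Z. Z1 = {t1, t2, t4, t5}; fixed.
Sat(A[send U (send & valid)]) = {t1, t2, t4, t5}
Sat(AX A[send U (send & valid)]) = {s : every successor in {t1, t2, t4, t5}} = {t1, t2, t5}
|Sat(AX A[send U (send & valid)])| = |{t1, t2, t5}| = 3.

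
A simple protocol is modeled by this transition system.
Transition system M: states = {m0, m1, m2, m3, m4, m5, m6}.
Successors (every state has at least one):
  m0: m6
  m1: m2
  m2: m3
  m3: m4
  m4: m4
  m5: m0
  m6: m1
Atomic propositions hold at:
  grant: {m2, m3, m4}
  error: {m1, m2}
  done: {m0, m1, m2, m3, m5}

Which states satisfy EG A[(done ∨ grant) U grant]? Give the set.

Sat(done ∨ grant) = {m0, m1, m2, m3, m4, m5}
A[(done ∨ grant) U grant]: least fixpoint, start Z0 = Sat(grant) = {m2, m3, m4}, add states in Sat(done ∨ grant) with every successor in Z. Z1 = {m1, m2, m3, m4}; fixed.
Sat(A[(done ∨ grant) U grant]) = {m1, m2, m3, m4}
EG A[(done ∨ grant) U grant]: greatest fixpoint, start Z0 = {m1, m2, m3, m4}, keep only states in Sat with some successor in Z. Already a fixed point.
Sat(EG A[(done ∨ grant) U grant]) = {m1, m2, m3, m4}

{m1, m2, m3, m4}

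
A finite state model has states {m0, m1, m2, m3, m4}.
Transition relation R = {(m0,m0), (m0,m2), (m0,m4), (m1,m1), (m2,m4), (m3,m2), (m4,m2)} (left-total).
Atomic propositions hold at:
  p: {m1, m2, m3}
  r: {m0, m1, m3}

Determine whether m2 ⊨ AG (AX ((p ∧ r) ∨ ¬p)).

No

Sat(p ∧ r) = {m1, m3}
Sat(¬p) = {m0, m4}
Sat((p ∧ r) ∨ ¬p) = {m0, m1, m3, m4}
Sat(AX ((p ∧ r) ∨ ¬p)) = {s : every successor in {m0, m1, m3, m4}} = {m1, m2}
AG (AX ((p ∧ r) ∨ ¬p)): greatest fixpoint, start Z0 = {m1, m2}, keep only states in Sat with every successor in Z. Z1 = {m1}; fixed.
Sat(AG (AX ((p ∧ r) ∨ ¬p))) = {m1}
m2 ∉ Sat(AG (AX ((p ∧ r) ∨ ¬p))) = {m1}, so the formula does not hold at m2.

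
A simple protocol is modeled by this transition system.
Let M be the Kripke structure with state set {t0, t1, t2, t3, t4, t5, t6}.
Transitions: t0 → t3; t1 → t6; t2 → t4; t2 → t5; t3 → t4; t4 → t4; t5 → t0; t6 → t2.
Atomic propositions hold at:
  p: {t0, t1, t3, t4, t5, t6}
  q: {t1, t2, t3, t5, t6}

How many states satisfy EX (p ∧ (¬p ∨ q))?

Sat(¬p) = {t2}
Sat(¬p ∨ q) = {t1, t2, t3, t5, t6}
Sat(p ∧ (¬p ∨ q)) = {t1, t3, t5, t6}
Sat(EX (p ∧ (¬p ∨ q))) = {s : some successor in {t1, t3, t5, t6}} = {t0, t1, t2}
|Sat(EX (p ∧ (¬p ∨ q)))| = |{t0, t1, t2}| = 3.

3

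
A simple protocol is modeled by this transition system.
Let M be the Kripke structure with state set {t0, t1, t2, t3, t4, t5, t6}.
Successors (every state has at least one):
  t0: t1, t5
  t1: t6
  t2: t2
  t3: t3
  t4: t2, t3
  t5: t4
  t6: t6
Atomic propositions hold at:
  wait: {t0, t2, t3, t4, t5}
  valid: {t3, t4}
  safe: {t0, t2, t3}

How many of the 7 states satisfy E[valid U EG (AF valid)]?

3

AF valid: least fixpoint, start Z0 = {t3, t4}, add states with every successor in Z. Z1 = {t3, t4, t5}; fixed.
Sat(AF valid) = {t3, t4, t5}
EG (AF valid): greatest fixpoint, start Z0 = {t3, t4, t5}, keep only states in Sat with some successor in Z. Already a fixed point.
Sat(EG (AF valid)) = {t3, t4, t5}
E[valid U EG (AF valid)]: least fixpoint, start Z0 = Sat(EG (AF valid)) = {t3, t4, t5}, add states in Sat(valid) with some successor in Z. Already a fixed point.
Sat(E[valid U EG (AF valid)]) = {t3, t4, t5}
|Sat(E[valid U EG (AF valid)])| = |{t3, t4, t5}| = 3.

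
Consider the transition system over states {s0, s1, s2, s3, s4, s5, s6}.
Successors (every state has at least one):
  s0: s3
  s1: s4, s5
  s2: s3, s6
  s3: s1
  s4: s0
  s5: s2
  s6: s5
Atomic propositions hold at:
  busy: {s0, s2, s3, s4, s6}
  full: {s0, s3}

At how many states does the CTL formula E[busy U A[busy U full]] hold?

4

A[busy U full]: least fixpoint, start Z0 = Sat(full) = {s0, s3}, add states in Sat(busy) with every successor in Z. Z1 = {s0, s3, s4}; fixed.
Sat(A[busy U full]) = {s0, s3, s4}
E[busy U A[busy U full]]: least fixpoint, start Z0 = Sat(A[busy U full]) = {s0, s3, s4}, add states in Sat(busy) with some successor in Z. Z1 = {s0, s2, s3, s4}; fixed.
Sat(E[busy U A[busy U full]]) = {s0, s2, s3, s4}
|Sat(E[busy U A[busy U full]])| = |{s0, s2, s3, s4}| = 4.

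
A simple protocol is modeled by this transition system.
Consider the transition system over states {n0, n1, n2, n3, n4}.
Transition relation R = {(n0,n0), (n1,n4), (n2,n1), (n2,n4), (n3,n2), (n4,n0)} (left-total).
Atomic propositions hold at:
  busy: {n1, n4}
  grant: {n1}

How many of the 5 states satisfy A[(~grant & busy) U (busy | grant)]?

2

Sat(~grant) = {n0, n2, n3, n4}
Sat(~grant & busy) = {n4}
Sat(busy | grant) = {n1, n4}
A[(~grant & busy) U (busy | grant)]: least fixpoint, start Z0 = Sat((busy | grant)) = {n1, n4}, add states in Sat(~grant & busy) with every successor in Z. Already a fixed point.
Sat(A[(~grant & busy) U (busy | grant)]) = {n1, n4}
|Sat(A[(~grant & busy) U (busy | grant)])| = |{n1, n4}| = 2.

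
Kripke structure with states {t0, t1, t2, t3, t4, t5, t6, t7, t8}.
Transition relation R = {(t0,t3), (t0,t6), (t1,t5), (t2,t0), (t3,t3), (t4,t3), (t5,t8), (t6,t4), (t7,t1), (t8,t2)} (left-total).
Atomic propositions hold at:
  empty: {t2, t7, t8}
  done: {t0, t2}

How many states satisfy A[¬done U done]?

Sat(¬done) = {t1, t3, t4, t5, t6, t7, t8}
A[¬done U done]: least fixpoint, start Z0 = Sat(done) = {t0, t2}, add states in Sat(¬done) with every successor in Z. Z1 = {t0, t2, t8}; Z2 = {t0, t2, t5, t8}; Z3 = {t0, t1, t2, t5, t8}; Z4 = {t0, t1, t2, t5, t7, t8}; fixed.
Sat(A[¬done U done]) = {t0, t1, t2, t5, t7, t8}
|Sat(A[¬done U done])| = |{t0, t1, t2, t5, t7, t8}| = 6.

6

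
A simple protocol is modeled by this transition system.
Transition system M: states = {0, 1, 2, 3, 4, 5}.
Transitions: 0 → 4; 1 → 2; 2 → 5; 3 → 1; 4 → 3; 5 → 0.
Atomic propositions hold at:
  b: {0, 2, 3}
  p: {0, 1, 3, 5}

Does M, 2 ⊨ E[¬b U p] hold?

No

Sat(¬b) = {1, 4, 5}
E[¬b U p]: least fixpoint, start Z0 = Sat(p) = {0, 1, 3, 5}, add states in Sat(¬b) with some successor in Z. Z1 = {0, 1, 3, 4, 5}; fixed.
Sat(E[¬b U p]) = {0, 1, 3, 4, 5}
2 ∉ Sat(E[¬b U p]) = {0, 1, 3, 4, 5}, so the formula does not hold at 2.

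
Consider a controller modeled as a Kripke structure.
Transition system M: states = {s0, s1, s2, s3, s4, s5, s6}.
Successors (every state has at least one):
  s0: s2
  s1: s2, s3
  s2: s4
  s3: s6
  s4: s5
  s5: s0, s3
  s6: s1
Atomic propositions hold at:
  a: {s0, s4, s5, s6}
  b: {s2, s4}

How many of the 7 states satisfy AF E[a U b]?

E[a U b]: least fixpoint, start Z0 = Sat(b) = {s2, s4}, add states in Sat(a) with some successor in Z. Z1 = {s0, s2, s4}; Z2 = {s0, s2, s4, s5}; fixed.
Sat(E[a U b]) = {s0, s2, s4, s5}
AF E[a U b]: least fixpoint, start Z0 = {s0, s2, s4, s5}, add states with every successor in Z. Already a fixed point.
Sat(AF E[a U b]) = {s0, s2, s4, s5}
|Sat(AF E[a U b])| = |{s0, s2, s4, s5}| = 4.

4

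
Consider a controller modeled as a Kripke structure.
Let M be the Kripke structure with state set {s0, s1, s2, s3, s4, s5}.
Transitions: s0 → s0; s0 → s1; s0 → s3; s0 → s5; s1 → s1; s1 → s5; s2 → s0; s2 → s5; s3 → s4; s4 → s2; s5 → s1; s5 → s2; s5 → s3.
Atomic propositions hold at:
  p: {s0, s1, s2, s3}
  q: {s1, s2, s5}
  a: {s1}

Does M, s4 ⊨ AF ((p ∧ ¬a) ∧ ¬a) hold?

Yes

Sat(¬a) = {s0, s2, s3, s4, s5}
Sat(p ∧ ¬a) = {s0, s2, s3}
Sat((p ∧ ¬a) ∧ ¬a) = {s0, s2, s3}
AF ((p ∧ ¬a) ∧ ¬a): least fixpoint, start Z0 = {s0, s2, s3}, add states with every successor in Z. Z1 = {s0, s2, s3, s4}; fixed.
Sat(AF ((p ∧ ¬a) ∧ ¬a)) = {s0, s2, s3, s4}
s4 ∈ Sat(AF ((p ∧ ¬a) ∧ ¬a)) = {s0, s2, s3, s4}, so the formula holds at s4.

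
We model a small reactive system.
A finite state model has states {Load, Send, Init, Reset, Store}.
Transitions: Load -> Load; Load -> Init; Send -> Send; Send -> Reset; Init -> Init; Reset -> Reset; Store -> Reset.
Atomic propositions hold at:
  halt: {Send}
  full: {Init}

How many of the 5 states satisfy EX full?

2

Sat(EX full) = {s : some successor in {Init}} = {Load, Init}
|Sat(EX full)| = |{Load, Init}| = 2.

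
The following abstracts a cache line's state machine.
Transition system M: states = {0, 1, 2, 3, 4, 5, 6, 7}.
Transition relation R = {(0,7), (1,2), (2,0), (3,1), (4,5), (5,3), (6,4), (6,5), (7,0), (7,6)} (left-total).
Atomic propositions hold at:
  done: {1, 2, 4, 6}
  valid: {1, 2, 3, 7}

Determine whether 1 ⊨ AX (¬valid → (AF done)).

Yes

Sat(¬valid) = {0, 4, 5, 6}
AF done: least fixpoint, start Z0 = {1, 2, 4, 6}, add states with every successor in Z. Z1 = {1, 2, 3, 4, 6}; Z2 = {1, 2, 3, 4, 5, 6}; fixed.
Sat(AF done) = {1, 2, 3, 4, 5, 6}
Sat(¬valid → (AF done)) = {1, 2, 3, 4, 5, 6, 7}
Sat(AX (¬valid → (AF done))) = {s : every successor in {1, 2, 3, 4, 5, 6, 7}} = {0, 1, 3, 4, 5, 6}
1 ∈ Sat(AX (¬valid → (AF done))) = {0, 1, 3, 4, 5, 6}, so the formula holds at 1.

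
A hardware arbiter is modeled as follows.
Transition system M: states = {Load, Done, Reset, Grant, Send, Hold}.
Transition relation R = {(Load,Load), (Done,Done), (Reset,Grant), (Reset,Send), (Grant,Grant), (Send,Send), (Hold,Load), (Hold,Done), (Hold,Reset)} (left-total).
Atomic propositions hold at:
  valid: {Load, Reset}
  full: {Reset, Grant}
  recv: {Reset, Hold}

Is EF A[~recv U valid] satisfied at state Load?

Sat(~recv) = {Load, Done, Grant, Send}
A[~recv U valid]: least fixpoint, start Z0 = Sat(valid) = {Load, Reset}, add states in Sat(~recv) with every successor in Z. Already a fixed point.
Sat(A[~recv U valid]) = {Load, Reset}
EF A[~recv U valid]: least fixpoint, start Z0 = {Load, Reset}, add states with some successor in Z. Z1 = {Load, Reset, Hold}; fixed.
Sat(EF A[~recv U valid]) = {Load, Reset, Hold}
Load ∈ Sat(EF A[~recv U valid]) = {Load, Reset, Hold}, so the formula holds at Load.

Yes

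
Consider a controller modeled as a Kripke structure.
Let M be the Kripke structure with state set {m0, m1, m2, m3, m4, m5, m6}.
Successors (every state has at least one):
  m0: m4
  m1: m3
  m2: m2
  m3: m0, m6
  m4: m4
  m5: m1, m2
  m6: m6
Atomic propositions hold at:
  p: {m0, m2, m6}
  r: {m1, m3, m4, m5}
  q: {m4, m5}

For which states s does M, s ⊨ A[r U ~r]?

{m0, m1, m2, m3, m5, m6}

Sat(~r) = {m0, m2, m6}
A[r U ~r]: least fixpoint, start Z0 = Sat(~r) = {m0, m2, m6}, add states in Sat(r) with every successor in Z. Z1 = {m0, m2, m3, m6}; Z2 = {m0, m1, m2, m3, m6}; Z3 = {m0, m1, m2, m3, m5, m6}; fixed.
Sat(A[r U ~r]) = {m0, m1, m2, m3, m5, m6}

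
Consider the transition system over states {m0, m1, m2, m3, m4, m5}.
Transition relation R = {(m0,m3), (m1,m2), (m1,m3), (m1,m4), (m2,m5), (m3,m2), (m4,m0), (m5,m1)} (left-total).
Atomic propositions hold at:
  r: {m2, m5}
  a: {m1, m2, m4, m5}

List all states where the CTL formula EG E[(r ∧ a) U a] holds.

{m1, m2, m5}

Sat(r ∧ a) = {m2, m5}
E[(r ∧ a) U a]: least fixpoint, start Z0 = Sat(a) = {m1, m2, m4, m5}, add states in Sat(r ∧ a) with some successor in Z. Already a fixed point.
Sat(E[(r ∧ a) U a]) = {m1, m2, m4, m5}
EG E[(r ∧ a) U a]: greatest fixpoint, start Z0 = {m1, m2, m4, m5}, keep only states in Sat with some successor in Z. Z1 = {m1, m2, m5}; fixed.
Sat(EG E[(r ∧ a) U a]) = {m1, m2, m5}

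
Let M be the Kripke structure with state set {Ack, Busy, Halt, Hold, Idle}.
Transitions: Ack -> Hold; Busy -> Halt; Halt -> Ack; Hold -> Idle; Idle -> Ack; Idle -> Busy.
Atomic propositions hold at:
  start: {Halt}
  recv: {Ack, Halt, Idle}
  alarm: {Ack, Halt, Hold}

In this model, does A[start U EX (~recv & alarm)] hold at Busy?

No

Sat(~recv) = {Busy, Hold}
Sat(~recv & alarm) = {Hold}
Sat(EX (~recv & alarm)) = {s : some successor in {Hold}} = {Ack}
A[start U EX (~recv & alarm)]: least fixpoint, start Z0 = Sat(EX (~recv & alarm)) = {Ack}, add states in Sat(start) with every successor in Z. Z1 = {Ack, Halt}; fixed.
Sat(A[start U EX (~recv & alarm)]) = {Ack, Halt}
Busy ∉ Sat(A[start U EX (~recv & alarm)]) = {Ack, Halt}, so the formula does not hold at Busy.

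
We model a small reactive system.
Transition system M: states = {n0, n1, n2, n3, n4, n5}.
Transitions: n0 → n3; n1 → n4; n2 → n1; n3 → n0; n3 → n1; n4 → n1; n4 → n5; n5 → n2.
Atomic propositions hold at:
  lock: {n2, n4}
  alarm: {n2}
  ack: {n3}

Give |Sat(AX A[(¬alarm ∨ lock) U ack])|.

1

Sat(¬alarm) = {n0, n1, n3, n4, n5}
Sat(¬alarm ∨ lock) = {n0, n1, n2, n3, n4, n5}
A[(¬alarm ∨ lock) U ack]: least fixpoint, start Z0 = Sat(ack) = {n3}, add states in Sat(¬alarm ∨ lock) with every successor in Z. Z1 = {n0, n3}; fixed.
Sat(A[(¬alarm ∨ lock) U ack]) = {n0, n3}
Sat(AX A[(¬alarm ∨ lock) U ack]) = {s : every successor in {n0, n3}} = {n0}
|Sat(AX A[(¬alarm ∨ lock) U ack])| = |{n0}| = 1.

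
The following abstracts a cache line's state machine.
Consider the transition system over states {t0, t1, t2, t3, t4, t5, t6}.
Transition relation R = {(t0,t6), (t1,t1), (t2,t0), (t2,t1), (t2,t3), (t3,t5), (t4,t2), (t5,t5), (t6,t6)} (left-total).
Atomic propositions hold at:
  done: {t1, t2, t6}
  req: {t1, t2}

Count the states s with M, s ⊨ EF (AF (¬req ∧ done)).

4

Sat(¬req) = {t0, t3, t4, t5, t6}
Sat(¬req ∧ done) = {t6}
AF (¬req ∧ done): least fixpoint, start Z0 = {t6}, add states with every successor in Z. Z1 = {t0, t6}; fixed.
Sat(AF (¬req ∧ done)) = {t0, t6}
EF (AF (¬req ∧ done)): least fixpoint, start Z0 = {t0, t6}, add states with some successor in Z. Z1 = {t0, t2, t6}; Z2 = {t0, t2, t4, t6}; fixed.
Sat(EF (AF (¬req ∧ done))) = {t0, t2, t4, t6}
|Sat(EF (AF (¬req ∧ done)))| = |{t0, t2, t4, t6}| = 4.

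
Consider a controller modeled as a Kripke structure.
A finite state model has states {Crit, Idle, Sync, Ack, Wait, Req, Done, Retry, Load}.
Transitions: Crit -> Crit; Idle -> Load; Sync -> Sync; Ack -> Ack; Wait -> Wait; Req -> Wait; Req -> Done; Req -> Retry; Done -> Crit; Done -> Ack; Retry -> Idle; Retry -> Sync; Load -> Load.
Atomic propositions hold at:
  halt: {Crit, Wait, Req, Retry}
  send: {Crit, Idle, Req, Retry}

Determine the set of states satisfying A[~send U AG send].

Sat(~send) = {Sync, Ack, Wait, Done, Load}
AG send: greatest fixpoint, start Z0 = {Crit, Idle, Req, Retry}, keep only states in Sat with every successor in Z. Z1 = {Crit}; fixed.
Sat(AG send) = {Crit}
A[~send U AG send]: least fixpoint, start Z0 = Sat(AG send) = {Crit}, add states in Sat(~send) with every successor in Z. Already a fixed point.
Sat(A[~send U AG send]) = {Crit}

{Crit}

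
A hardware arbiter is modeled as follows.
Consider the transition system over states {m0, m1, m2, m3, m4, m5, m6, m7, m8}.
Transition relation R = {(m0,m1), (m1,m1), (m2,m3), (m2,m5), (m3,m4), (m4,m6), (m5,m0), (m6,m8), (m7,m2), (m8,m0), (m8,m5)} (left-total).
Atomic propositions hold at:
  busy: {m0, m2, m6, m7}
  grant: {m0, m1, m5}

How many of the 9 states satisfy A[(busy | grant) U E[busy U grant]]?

5

Sat(busy | grant) = {m0, m1, m2, m5, m6, m7}
E[busy U grant]: least fixpoint, start Z0 = Sat(grant) = {m0, m1, m5}, add states in Sat(busy) with some successor in Z. Z1 = {m0, m1, m2, m5}; Z2 = {m0, m1, m2, m5, m7}; fixed.
Sat(E[busy U grant]) = {m0, m1, m2, m5, m7}
A[(busy | grant) U E[busy U grant]]: least fixpoint, start Z0 = Sat(E[busy U grant]) = {m0, m1, m2, m5, m7}, add states in Sat(busy | grant) with every successor in Z. Already a fixed point.
Sat(A[(busy | grant) U E[busy U grant]]) = {m0, m1, m2, m5, m7}
|Sat(A[(busy | grant) U E[busy U grant]])| = |{m0, m1, m2, m5, m7}| = 5.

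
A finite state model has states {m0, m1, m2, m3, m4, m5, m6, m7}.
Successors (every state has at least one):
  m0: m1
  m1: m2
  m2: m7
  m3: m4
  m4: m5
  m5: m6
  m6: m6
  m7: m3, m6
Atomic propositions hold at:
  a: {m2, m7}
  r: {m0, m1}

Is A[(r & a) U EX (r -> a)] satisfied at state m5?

Yes

Sat(r & a) = ∅
Sat(r -> a) = {m2, m3, m4, m5, m6, m7}
Sat(EX (r -> a)) = {s : some successor in {m2, m3, m4, m5, m6, m7}} = {m1, m2, m3, m4, m5, m6, m7}
A[(r & a) U EX (r -> a)]: least fixpoint, start Z0 = Sat(EX (r -> a)) = {m1, m2, m3, m4, m5, m6, m7}, add states in Sat(r & a) with every successor in Z. Already a fixed point.
Sat(A[(r & a) U EX (r -> a)]) = {m1, m2, m3, m4, m5, m6, m7}
m5 ∈ Sat(A[(r & a) U EX (r -> a)]) = {m1, m2, m3, m4, m5, m6, m7}, so the formula holds at m5.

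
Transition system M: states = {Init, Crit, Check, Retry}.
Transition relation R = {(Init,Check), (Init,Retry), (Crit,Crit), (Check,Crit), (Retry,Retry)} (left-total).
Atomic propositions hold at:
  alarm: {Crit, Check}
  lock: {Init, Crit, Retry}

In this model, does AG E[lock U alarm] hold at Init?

E[lock U alarm]: least fixpoint, start Z0 = Sat(alarm) = {Crit, Check}, add states in Sat(lock) with some successor in Z. Z1 = {Init, Crit, Check}; fixed.
Sat(E[lock U alarm]) = {Init, Crit, Check}
AG E[lock U alarm]: greatest fixpoint, start Z0 = {Init, Crit, Check}, keep only states in Sat with every successor in Z. Z1 = {Crit, Check}; fixed.
Sat(AG E[lock U alarm]) = {Crit, Check}
Init ∉ Sat(AG E[lock U alarm]) = {Crit, Check}, so the formula does not hold at Init.

No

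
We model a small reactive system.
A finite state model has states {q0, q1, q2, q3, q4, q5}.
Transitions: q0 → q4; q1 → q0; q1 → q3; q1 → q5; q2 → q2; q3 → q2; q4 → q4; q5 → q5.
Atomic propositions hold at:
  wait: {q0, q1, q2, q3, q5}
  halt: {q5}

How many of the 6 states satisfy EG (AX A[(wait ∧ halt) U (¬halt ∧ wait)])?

2

Sat(wait ∧ halt) = {q5}
Sat(¬halt) = {q0, q1, q2, q3, q4}
Sat(¬halt ∧ wait) = {q0, q1, q2, q3}
A[(wait ∧ halt) U (¬halt ∧ wait)]: least fixpoint, start Z0 = Sat((¬halt ∧ wait)) = {q0, q1, q2, q3}, add states in Sat(wait ∧ halt) with every successor in Z. Already a fixed point.
Sat(A[(wait ∧ halt) U (¬halt ∧ wait)]) = {q0, q1, q2, q3}
Sat(AX A[(wait ∧ halt) U (¬halt ∧ wait)]) = {s : every successor in {q0, q1, q2, q3}} = {q2, q3}
EG (AX A[(wait ∧ halt) U (¬halt ∧ wait)]): greatest fixpoint, start Z0 = {q2, q3}, keep only states in Sat with some successor in Z. Already a fixed point.
Sat(EG (AX A[(wait ∧ halt) U (¬halt ∧ wait)])) = {q2, q3}
|Sat(EG (AX A[(wait ∧ halt) U (¬halt ∧ wait)]))| = |{q2, q3}| = 2.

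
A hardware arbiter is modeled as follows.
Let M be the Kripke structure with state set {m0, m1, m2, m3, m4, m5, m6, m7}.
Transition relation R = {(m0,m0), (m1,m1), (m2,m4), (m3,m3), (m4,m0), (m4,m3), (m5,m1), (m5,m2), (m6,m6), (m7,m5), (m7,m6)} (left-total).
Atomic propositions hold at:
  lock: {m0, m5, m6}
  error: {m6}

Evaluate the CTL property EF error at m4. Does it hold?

EF error: least fixpoint, start Z0 = {m6}, add states with some successor in Z. Z1 = {m6, m7}; fixed.
Sat(EF error) = {m6, m7}
m4 ∉ Sat(EF error) = {m6, m7}, so the formula does not hold at m4.

No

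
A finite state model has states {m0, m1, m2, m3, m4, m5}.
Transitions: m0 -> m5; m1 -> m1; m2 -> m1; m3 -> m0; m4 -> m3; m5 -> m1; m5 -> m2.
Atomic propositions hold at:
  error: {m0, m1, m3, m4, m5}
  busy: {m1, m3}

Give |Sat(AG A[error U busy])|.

1

A[error U busy]: least fixpoint, start Z0 = Sat(busy) = {m1, m3}, add states in Sat(error) with every successor in Z. Z1 = {m1, m3, m4}; fixed.
Sat(A[error U busy]) = {m1, m3, m4}
AG A[error U busy]: greatest fixpoint, start Z0 = {m1, m3, m4}, keep only states in Sat with every successor in Z. Z1 = {m1, m4}; Z2 = {m1}; fixed.
Sat(AG A[error U busy]) = {m1}
|Sat(AG A[error U busy])| = |{m1}| = 1.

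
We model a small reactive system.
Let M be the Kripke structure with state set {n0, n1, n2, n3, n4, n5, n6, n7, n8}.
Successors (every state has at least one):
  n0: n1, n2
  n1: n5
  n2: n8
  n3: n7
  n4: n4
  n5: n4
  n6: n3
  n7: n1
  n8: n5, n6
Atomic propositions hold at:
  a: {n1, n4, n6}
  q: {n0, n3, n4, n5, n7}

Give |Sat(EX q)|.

Sat(EX q) = {s : some successor in {n0, n3, n4, n5, n7}} = {n1, n3, n4, n5, n6, n8}
|Sat(EX q)| = |{n1, n3, n4, n5, n6, n8}| = 6.

6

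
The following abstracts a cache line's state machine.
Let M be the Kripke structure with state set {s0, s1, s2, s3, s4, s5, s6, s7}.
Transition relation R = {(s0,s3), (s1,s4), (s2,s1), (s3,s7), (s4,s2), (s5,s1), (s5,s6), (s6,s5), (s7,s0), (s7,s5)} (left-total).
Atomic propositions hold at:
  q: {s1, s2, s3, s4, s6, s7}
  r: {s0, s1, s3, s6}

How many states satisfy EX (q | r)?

7

Sat(q | r) = {s0, s1, s2, s3, s4, s6, s7}
Sat(EX (q | r)) = {s : some successor in {s0, s1, s2, s3, s4, s6, s7}} = {s0, s1, s2, s3, s4, s5, s7}
|Sat(EX (q | r))| = |{s0, s1, s2, s3, s4, s5, s7}| = 7.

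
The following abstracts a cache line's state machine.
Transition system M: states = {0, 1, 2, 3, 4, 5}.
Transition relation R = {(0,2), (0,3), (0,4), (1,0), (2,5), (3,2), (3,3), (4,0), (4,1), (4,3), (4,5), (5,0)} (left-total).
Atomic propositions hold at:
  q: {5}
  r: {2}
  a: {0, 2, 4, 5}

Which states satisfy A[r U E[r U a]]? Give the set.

{0, 2, 4, 5}

E[r U a]: least fixpoint, start Z0 = Sat(a) = {0, 2, 4, 5}, add states in Sat(r) with some successor in Z. Already a fixed point.
Sat(E[r U a]) = {0, 2, 4, 5}
A[r U E[r U a]]: least fixpoint, start Z0 = Sat(E[r U a]) = {0, 2, 4, 5}, add states in Sat(r) with every successor in Z. Already a fixed point.
Sat(A[r U E[r U a]]) = {0, 2, 4, 5}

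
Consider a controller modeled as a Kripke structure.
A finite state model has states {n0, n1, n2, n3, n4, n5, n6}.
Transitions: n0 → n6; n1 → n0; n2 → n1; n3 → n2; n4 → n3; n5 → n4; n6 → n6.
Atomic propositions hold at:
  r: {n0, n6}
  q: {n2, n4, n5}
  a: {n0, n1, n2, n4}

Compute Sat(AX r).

{n0, n1, n6}

Sat(AX r) = {s : every successor in {n0, n6}} = {n0, n1, n6}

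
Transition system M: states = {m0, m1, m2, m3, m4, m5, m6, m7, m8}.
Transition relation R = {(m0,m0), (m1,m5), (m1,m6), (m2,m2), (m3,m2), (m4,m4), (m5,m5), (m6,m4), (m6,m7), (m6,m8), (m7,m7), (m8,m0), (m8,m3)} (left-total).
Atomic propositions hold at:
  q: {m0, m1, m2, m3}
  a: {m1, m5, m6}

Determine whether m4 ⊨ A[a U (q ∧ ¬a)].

No

Sat(¬a) = {m0, m2, m3, m4, m7, m8}
Sat(q ∧ ¬a) = {m0, m2, m3}
A[a U (q ∧ ¬a)]: least fixpoint, start Z0 = Sat((q ∧ ¬a)) = {m0, m2, m3}, add states in Sat(a) with every successor in Z. Already a fixed point.
Sat(A[a U (q ∧ ¬a)]) = {m0, m2, m3}
m4 ∉ Sat(A[a U (q ∧ ¬a)]) = {m0, m2, m3}, so the formula does not hold at m4.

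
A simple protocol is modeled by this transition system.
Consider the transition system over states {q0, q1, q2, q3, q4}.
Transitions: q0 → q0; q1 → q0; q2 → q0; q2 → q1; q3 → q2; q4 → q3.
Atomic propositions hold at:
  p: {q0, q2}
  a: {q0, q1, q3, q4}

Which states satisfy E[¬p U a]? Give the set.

Sat(¬p) = {q1, q3, q4}
E[¬p U a]: least fixpoint, start Z0 = Sat(a) = {q0, q1, q3, q4}, add states in Sat(¬p) with some successor in Z. Already a fixed point.
Sat(E[¬p U a]) = {q0, q1, q3, q4}

{q0, q1, q3, q4}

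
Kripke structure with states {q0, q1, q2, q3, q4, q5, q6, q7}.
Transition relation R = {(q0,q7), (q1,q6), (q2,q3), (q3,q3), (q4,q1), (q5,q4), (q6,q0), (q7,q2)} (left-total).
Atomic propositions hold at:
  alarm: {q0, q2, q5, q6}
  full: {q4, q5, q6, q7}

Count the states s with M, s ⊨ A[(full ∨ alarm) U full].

5

Sat(full ∨ alarm) = {q0, q2, q4, q5, q6, q7}
A[(full ∨ alarm) U full]: least fixpoint, start Z0 = Sat(full) = {q4, q5, q6, q7}, add states in Sat(full ∨ alarm) with every successor in Z. Z1 = {q0, q4, q5, q6, q7}; fixed.
Sat(A[(full ∨ alarm) U full]) = {q0, q4, q5, q6, q7}
|Sat(A[(full ∨ alarm) U full])| = |{q0, q4, q5, q6, q7}| = 5.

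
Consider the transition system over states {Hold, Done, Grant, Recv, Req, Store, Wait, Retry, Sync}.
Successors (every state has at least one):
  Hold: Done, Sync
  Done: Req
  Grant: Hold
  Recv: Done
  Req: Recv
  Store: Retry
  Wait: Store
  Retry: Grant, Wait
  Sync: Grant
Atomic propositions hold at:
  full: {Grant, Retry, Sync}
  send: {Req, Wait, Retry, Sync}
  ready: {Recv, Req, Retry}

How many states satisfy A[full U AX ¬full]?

7

Sat(¬full) = {Hold, Done, Recv, Req, Store, Wait}
Sat(AX ¬full) = {s : every successor in {Hold, Done, Recv, Req, Store, Wait}} = {Done, Grant, Recv, Req, Wait}
A[full U AX ¬full]: least fixpoint, start Z0 = Sat(AX ¬full) = {Done, Grant, Recv, Req, Wait}, add states in Sat(full) with every successor in Z. Z1 = {Done, Grant, Recv, Req, Wait, Retry, Sync}; fixed.
Sat(A[full U AX ¬full]) = {Done, Grant, Recv, Req, Wait, Retry, Sync}
|Sat(A[full U AX ¬full])| = |{Done, Grant, Recv, Req, Wait, Retry, Sync}| = 7.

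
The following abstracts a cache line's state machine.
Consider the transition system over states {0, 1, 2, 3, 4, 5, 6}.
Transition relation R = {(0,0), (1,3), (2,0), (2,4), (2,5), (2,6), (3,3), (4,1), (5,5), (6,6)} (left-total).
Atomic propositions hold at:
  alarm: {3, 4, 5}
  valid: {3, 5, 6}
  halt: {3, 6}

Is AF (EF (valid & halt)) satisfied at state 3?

Yes

Sat(valid & halt) = {3, 6}
EF (valid & halt): least fixpoint, start Z0 = {3, 6}, add states with some successor in Z. Z1 = {1, 2, 3, 6}; Z2 = {1, 2, 3, 4, 6}; fixed.
Sat(EF (valid & halt)) = {1, 2, 3, 4, 6}
AF (EF (valid & halt)): least fixpoint, start Z0 = {1, 2, 3, 4, 6}, add states with every successor in Z. Already a fixed point.
Sat(AF (EF (valid & halt))) = {1, 2, 3, 4, 6}
3 ∈ Sat(AF (EF (valid & halt))) = {1, 2, 3, 4, 6}, so the formula holds at 3.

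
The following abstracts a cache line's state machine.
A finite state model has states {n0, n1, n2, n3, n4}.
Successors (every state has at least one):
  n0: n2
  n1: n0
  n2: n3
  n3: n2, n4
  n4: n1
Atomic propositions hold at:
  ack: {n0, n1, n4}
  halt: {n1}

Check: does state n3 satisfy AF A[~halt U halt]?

No

Sat(~halt) = {n0, n2, n3, n4}
A[~halt U halt]: least fixpoint, start Z0 = Sat(halt) = {n1}, add states in Sat(~halt) with every successor in Z. Z1 = {n1, n4}; fixed.
Sat(A[~halt U halt]) = {n1, n4}
AF A[~halt U halt]: least fixpoint, start Z0 = {n1, n4}, add states with every successor in Z. Already a fixed point.
Sat(AF A[~halt U halt]) = {n1, n4}
n3 ∉ Sat(AF A[~halt U halt]) = {n1, n4}, so the formula does not hold at n3.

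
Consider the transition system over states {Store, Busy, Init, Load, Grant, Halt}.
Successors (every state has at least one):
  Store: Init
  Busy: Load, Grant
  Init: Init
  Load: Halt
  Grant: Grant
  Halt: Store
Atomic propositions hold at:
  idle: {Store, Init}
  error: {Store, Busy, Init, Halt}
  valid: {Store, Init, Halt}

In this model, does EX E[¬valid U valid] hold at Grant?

No

Sat(¬valid) = {Busy, Load, Grant}
E[¬valid U valid]: least fixpoint, start Z0 = Sat(valid) = {Store, Init, Halt}, add states in Sat(¬valid) with some successor in Z. Z1 = {Store, Init, Load, Halt}; Z2 = {Store, Busy, Init, Load, Halt}; fixed.
Sat(E[¬valid U valid]) = {Store, Busy, Init, Load, Halt}
Sat(EX E[¬valid U valid]) = {s : some successor in {Store, Busy, Init, Load, Halt}} = {Store, Busy, Init, Load, Halt}
Grant ∉ Sat(EX E[¬valid U valid]) = {Store, Busy, Init, Load, Halt}, so the formula does not hold at Grant.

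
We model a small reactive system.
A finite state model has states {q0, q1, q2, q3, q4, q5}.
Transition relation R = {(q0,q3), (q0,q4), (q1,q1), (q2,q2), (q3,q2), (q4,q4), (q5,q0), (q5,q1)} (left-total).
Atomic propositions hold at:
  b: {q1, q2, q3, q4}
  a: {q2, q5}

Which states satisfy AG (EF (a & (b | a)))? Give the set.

{q2, q3}

Sat(b | a) = {q1, q2, q3, q4, q5}
Sat(a & (b | a)) = {q2, q5}
EF (a & (b | a)): least fixpoint, start Z0 = {q2, q5}, add states with some successor in Z. Z1 = {q2, q3, q5}; Z2 = {q0, q2, q3, q5}; fixed.
Sat(EF (a & (b | a))) = {q0, q2, q3, q5}
AG (EF (a & (b | a))): greatest fixpoint, start Z0 = {q0, q2, q3, q5}, keep only states in Sat with every successor in Z. Z1 = {q2, q3}; fixed.
Sat(AG (EF (a & (b | a)))) = {q2, q3}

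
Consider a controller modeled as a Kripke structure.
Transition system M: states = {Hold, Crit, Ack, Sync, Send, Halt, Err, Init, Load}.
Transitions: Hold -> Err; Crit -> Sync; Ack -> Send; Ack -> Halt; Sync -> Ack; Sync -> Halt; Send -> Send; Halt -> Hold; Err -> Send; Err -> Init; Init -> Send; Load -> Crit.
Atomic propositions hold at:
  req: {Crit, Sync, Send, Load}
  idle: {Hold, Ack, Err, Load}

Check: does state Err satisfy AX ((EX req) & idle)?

Sat(EX req) = {s : some successor in {Crit, Sync, Send, Load}} = {Crit, Ack, Send, Err, Init, Load}
Sat((EX req) & idle) = {Ack, Err, Load}
Sat(AX ((EX req) & idle)) = {s : every successor in {Ack, Err, Load}} = {Hold}
Err ∉ Sat(AX ((EX req) & idle)) = {Hold}, so the formula does not hold at Err.

No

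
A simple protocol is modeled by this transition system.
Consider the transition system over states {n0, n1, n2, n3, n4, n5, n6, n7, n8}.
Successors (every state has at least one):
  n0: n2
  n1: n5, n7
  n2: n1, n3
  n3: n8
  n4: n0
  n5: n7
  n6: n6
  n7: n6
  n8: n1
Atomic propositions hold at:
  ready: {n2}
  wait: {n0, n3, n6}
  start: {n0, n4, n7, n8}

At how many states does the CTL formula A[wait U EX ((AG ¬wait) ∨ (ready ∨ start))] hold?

5

Sat(¬wait) = {n1, n2, n4, n5, n7, n8}
AG ¬wait: greatest fixpoint, start Z0 = {n1, n2, n4, n5, n7, n8}, keep only states in Sat with every successor in Z. Z1 = {n1, n5, n8}; Z2 = {n8}; Z3 = ∅; fixed.
Sat(AG ¬wait) = ∅
Sat(ready ∨ start) = {n0, n2, n4, n7, n8}
Sat((AG ¬wait) ∨ (ready ∨ start)) = {n0, n2, n4, n7, n8}
Sat(EX ((AG ¬wait) ∨ (ready ∨ start))) = {s : some successor in {n0, n2, n4, n7, n8}} = {n0, n1, n3, n4, n5}
A[wait U EX ((AG ¬wait) ∨ (ready ∨ start))]: least fixpoint, start Z0 = Sat(EX ((AG ¬wait) ∨ (ready ∨ start))) = {n0, n1, n3, n4, n5}, add states in Sat(wait) with every successor in Z. Already a fixed point.
Sat(A[wait U EX ((AG ¬wait) ∨ (ready ∨ start))]) = {n0, n1, n3, n4, n5}
|Sat(A[wait U EX ((AG ¬wait) ∨ (ready ∨ start))])| = |{n0, n1, n3, n4, n5}| = 5.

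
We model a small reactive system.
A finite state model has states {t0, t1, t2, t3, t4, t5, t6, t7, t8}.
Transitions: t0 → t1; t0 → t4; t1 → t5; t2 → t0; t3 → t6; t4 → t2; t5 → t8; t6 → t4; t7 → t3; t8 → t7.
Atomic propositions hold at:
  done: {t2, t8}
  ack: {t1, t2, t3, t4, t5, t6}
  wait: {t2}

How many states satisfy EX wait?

Sat(EX wait) = {s : some successor in {t2}} = {t4}
|Sat(EX wait)| = |{t4}| = 1.

1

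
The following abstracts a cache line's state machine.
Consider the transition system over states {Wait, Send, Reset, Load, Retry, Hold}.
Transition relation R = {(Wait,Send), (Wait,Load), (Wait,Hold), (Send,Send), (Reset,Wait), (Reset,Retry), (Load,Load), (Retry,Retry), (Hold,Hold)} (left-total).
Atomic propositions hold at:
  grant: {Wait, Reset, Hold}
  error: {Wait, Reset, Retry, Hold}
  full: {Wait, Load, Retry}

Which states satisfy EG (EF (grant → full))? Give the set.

Sat(grant → full) = {Wait, Send, Load, Retry}
EF (grant → full): least fixpoint, start Z0 = {Wait, Send, Load, Retry}, add states with some successor in Z. Z1 = {Wait, Send, Reset, Load, Retry}; fixed.
Sat(EF (grant → full)) = {Wait, Send, Reset, Load, Retry}
EG (EF (grant → full)): greatest fixpoint, start Z0 = {Wait, Send, Reset, Load, Retry}, keep only states in Sat with some successor in Z. Already a fixed point.
Sat(EG (EF (grant → full))) = {Wait, Send, Reset, Load, Retry}

{Wait, Send, Reset, Load, Retry}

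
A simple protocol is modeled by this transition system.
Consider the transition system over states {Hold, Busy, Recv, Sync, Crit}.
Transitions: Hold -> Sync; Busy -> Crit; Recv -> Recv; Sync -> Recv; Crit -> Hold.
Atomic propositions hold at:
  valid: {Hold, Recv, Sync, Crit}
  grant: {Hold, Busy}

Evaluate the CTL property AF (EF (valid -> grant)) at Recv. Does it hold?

No

Sat(valid -> grant) = {Hold, Busy}
EF (valid -> grant): least fixpoint, start Z0 = {Hold, Busy}, add states with some successor in Z. Z1 = {Hold, Busy, Crit}; fixed.
Sat(EF (valid -> grant)) = {Hold, Busy, Crit}
AF (EF (valid -> grant)): least fixpoint, start Z0 = {Hold, Busy, Crit}, add states with every successor in Z. Already a fixed point.
Sat(AF (EF (valid -> grant))) = {Hold, Busy, Crit}
Recv ∉ Sat(AF (EF (valid -> grant))) = {Hold, Busy, Crit}, so the formula does not hold at Recv.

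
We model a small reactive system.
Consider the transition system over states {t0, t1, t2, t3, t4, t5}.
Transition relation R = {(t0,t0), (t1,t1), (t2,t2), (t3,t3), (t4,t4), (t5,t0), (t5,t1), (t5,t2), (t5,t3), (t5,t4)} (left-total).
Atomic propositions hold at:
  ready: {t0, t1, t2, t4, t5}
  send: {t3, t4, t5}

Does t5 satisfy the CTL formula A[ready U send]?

A[ready U send]: least fixpoint, start Z0 = Sat(send) = {t3, t4, t5}, add states in Sat(ready) with every successor in Z. Already a fixed point.
Sat(A[ready U send]) = {t3, t4, t5}
t5 ∈ Sat(A[ready U send]) = {t3, t4, t5}, so the formula holds at t5.

Yes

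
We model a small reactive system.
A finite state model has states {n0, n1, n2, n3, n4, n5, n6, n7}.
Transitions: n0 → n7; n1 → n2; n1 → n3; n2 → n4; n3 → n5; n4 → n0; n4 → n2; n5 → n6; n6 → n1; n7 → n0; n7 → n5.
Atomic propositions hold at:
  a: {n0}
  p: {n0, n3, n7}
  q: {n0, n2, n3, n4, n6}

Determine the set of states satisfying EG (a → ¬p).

{n1, n2, n3, n4, n5, n6, n7}

Sat(¬p) = {n1, n2, n4, n5, n6}
Sat(a → ¬p) = {n1, n2, n3, n4, n5, n6, n7}
EG (a → ¬p): greatest fixpoint, start Z0 = {n1, n2, n3, n4, n5, n6, n7}, keep only states in Sat with some successor in Z. Already a fixed point.
Sat(EG (a → ¬p)) = {n1, n2, n3, n4, n5, n6, n7}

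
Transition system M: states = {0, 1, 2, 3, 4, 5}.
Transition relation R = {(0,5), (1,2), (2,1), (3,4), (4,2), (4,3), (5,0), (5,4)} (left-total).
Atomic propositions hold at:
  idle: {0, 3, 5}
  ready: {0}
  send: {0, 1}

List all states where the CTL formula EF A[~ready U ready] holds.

{0, 5}

Sat(~ready) = {1, 2, 3, 4, 5}
A[~ready U ready]: least fixpoint, start Z0 = Sat(ready) = {0}, add states in Sat(~ready) with every successor in Z. Already a fixed point.
Sat(A[~ready U ready]) = {0}
EF A[~ready U ready]: least fixpoint, start Z0 = {0}, add states with some successor in Z. Z1 = {0, 5}; fixed.
Sat(EF A[~ready U ready]) = {0, 5}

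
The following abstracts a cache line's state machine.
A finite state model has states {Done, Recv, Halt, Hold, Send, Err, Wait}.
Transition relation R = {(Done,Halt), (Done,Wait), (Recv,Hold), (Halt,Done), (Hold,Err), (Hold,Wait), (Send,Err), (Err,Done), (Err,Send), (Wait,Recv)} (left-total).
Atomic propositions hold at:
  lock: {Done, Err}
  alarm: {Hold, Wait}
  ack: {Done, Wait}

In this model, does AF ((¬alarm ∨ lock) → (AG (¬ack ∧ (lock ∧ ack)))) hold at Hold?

Yes

Sat(¬alarm) = {Done, Recv, Halt, Send, Err}
Sat(¬alarm ∨ lock) = {Done, Recv, Halt, Send, Err}
Sat(¬ack) = {Recv, Halt, Hold, Send, Err}
Sat(lock ∧ ack) = {Done}
Sat(¬ack ∧ (lock ∧ ack)) = ∅
AG (¬ack ∧ (lock ∧ ack)): greatest fixpoint, start Z0 = ∅, keep only states in Sat with every successor in Z. Already a fixed point.
Sat(AG (¬ack ∧ (lock ∧ ack))) = ∅
Sat((¬alarm ∨ lock) → (AG (¬ack ∧ (lock ∧ ack)))) = {Hold, Wait}
AF ((¬alarm ∨ lock) → (AG (¬ack ∧ (lock ∧ ack)))): least fixpoint, start Z0 = {Hold, Wait}, add states with every successor in Z. Z1 = {Recv, Hold, Wait}; fixed.
Sat(AF ((¬alarm ∨ lock) → (AG (¬ack ∧ (lock ∧ ack))))) = {Recv, Hold, Wait}
Hold ∈ Sat(AF ((¬alarm ∨ lock) → (AG (¬ack ∧ (lock ∧ ack))))) = {Recv, Hold, Wait}, so the formula holds at Hold.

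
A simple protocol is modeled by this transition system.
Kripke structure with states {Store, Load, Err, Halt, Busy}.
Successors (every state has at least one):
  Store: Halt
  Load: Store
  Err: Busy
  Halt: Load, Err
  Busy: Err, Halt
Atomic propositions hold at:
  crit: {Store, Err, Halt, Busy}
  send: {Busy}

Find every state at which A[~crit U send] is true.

{Busy}

Sat(~crit) = {Load}
A[~crit U send]: least fixpoint, start Z0 = Sat(send) = {Busy}, add states in Sat(~crit) with every successor in Z. Already a fixed point.
Sat(A[~crit U send]) = {Busy}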